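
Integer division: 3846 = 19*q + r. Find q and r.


3846 = 19 * 202 + 8
Check: 3838 + 8 = 3846

q = 202, r = 8


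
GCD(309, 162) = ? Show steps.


309 = 1 * 162 + 147
162 = 1 * 147 + 15
147 = 9 * 15 + 12
15 = 1 * 12 + 3
12 = 4 * 3 + 0
GCD = 3


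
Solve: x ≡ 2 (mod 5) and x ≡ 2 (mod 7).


M = 5*7 = 35
M1 = M/5 = 7, M2 = M/7 = 5
M1^(-1) mod 5 = 3, M2^(-1) mod 7 = 3
x = 2*7*3 + 2*5*3 = 72
72 mod 35 = 2
Check: 2 mod 5 = 2 ✓, 2 mod 7 = 2 ✓

x ≡ 2 (mod 35)


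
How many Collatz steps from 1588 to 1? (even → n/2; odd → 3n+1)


1588 → 794 → 397 → 1192 → 596 → 298 → 149 → 448 → 224 → 112 → 56 → 28 → 14 → 7 → 22 → 11 → 34 → 17 → 52 → 26 → 13 → 40 → 20 → 10 → 5 → 16 → 8 → 4 → 2 → 1
Total steps = 29

29 steps


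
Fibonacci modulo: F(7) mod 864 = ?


F(k) mod 864 for k=1..7:
1, 1, 2, 3, 5, 8, 13
F(7) mod 864 = 13


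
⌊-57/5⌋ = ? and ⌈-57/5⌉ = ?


-57/5 = -11.4000
floor = -12
ceil = -11

floor = -12, ceil = -11


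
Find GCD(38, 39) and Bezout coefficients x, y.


Tabular extended Euclidean (each row: r = 38*s + 39*t):
r=38, s=1, t=0
r=39, s=0, t=1
q=0: r=38, s=1, t=0   [38*(1) + 39*(0) = 38]
q=1: r=1, s=-1, t=1   [38*(-1) + 39*(1) = 1]
q=38: r=0, s=39, t=-38   [38*(39) + 39*(-38) = 0]
GCD = 1; from the row with r=1: x=-1, y=1
Check: 38*(-1) + 39*(1) = -38 + 39 = 1

GCD = 1, x = -1, y = 1


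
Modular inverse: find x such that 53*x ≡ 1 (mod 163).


Use the extended Euclidean algorithm on (163, 53); each row r = 163*s + 53*t:
r=163, s=1, t=0
r=53, s=0, t=1
q=3: r=4, s=1, t=-3   [163*(1) + 53*(-3) = 4]
q=13: r=1, s=-13, t=40   [163*(-13) + 53*(40) = 1]
q=4: r=0, s=53, t=-163   [163*(53) + 53*(-163) = 0]
GCD = 1 with t = 40, so 53*(40) ≡ 1 (mod 163)
Inverse = 40 mod 163 = 40
Check: 53 * 40 = 2120 ≡ 1 (mod 163)

53^(-1) ≡ 40 (mod 163)


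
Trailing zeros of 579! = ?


floor(579/5) = 115
floor(579/25) = 23
floor(579/125) = 4
Total = 142

142 trailing zeros


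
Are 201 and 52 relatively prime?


Euclidean algorithm:
201 = 3 * 52 + 45
52 = 1 * 45 + 7
45 = 6 * 7 + 3
7 = 2 * 3 + 1
3 = 3 * 1 + 0
GCD(201, 52) = 1

Yes, coprime (GCD = 1)


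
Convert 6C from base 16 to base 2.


6C (base 16) = 108 (decimal)
108 (decimal) = 1101100 (base 2)


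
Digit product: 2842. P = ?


2 × 8 × 4 × 2 = 128


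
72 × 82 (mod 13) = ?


72 × 82 = 5904
5904 mod 13 = 2


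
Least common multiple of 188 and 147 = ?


GCD(188, 147) = 1
LCM = 188*147/1 = 27636/1 = 27636

LCM = 27636


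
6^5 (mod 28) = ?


6^1 mod 28 = 6
6^2 mod 28 = 8
6^3 mod 28 = 20
6^4 mod 28 = 8
6^5 mod 28 = 20


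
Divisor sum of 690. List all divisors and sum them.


Divisors of 690: 1, 2, 3, 5, 6, 10, 15, 23, 30, 46, 69, 115, 138, 230, 345, 690
Sum = 1 + 2 + 3 + 5 + 6 + 10 + 15 + 23 + 30 + 46 + 69 + 115 + 138 + 230 + 345 + 690 = 1728

σ(690) = 1728


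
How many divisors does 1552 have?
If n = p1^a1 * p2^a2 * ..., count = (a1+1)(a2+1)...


1552 = 2^4 × 97^1
d(1552) = (4+1) × (1+1) = 10

10 divisors


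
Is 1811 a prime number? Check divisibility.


Check divisors up to sqrt(1811) = 42.5558
No divisors found.
1811 is prime.

Yes, 1811 is prime


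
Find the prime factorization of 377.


377 / 13 = 29
29 / 29 = 1
377 = 13 × 29


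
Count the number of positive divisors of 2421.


2421 = 3^2 × 269^1
d(2421) = (2+1) × (1+1) = 6

6 divisors


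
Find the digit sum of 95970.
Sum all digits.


9 + 5 + 9 + 7 + 0 = 30


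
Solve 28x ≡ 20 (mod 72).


GCD(28, 72) = 4 divides 20
Divide: 7x ≡ 5 (mod 18)
x ≡ 11 (mod 18)


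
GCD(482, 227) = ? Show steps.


482 = 2 * 227 + 28
227 = 8 * 28 + 3
28 = 9 * 3 + 1
3 = 3 * 1 + 0
GCD = 1


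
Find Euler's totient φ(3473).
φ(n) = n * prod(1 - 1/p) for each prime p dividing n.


3473 = 23 × 151
Prime factors: 23, 151
φ(3473) = 3473 × (1-1/23) × (1-1/151)
= 3473 × 22/23 × 150/151 = 3300

φ(3473) = 3300


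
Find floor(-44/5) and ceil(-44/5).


-44/5 = -8.8000
floor = -9
ceil = -8

floor = -9, ceil = -8


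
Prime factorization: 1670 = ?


1670 / 2 = 835
835 / 5 = 167
167 / 167 = 1
1670 = 2 × 5 × 167


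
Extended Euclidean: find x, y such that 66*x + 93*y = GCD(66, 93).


Tabular extended Euclidean (each row: r = 66*s + 93*t):
r=66, s=1, t=0
r=93, s=0, t=1
q=0: r=66, s=1, t=0   [66*(1) + 93*(0) = 66]
q=1: r=27, s=-1, t=1   [66*(-1) + 93*(1) = 27]
q=2: r=12, s=3, t=-2   [66*(3) + 93*(-2) = 12]
q=2: r=3, s=-7, t=5   [66*(-7) + 93*(5) = 3]
q=4: r=0, s=31, t=-22   [66*(31) + 93*(-22) = 0]
GCD = 3; from the row with r=3: x=-7, y=5
Check: 66*(-7) + 93*(5) = -462 + 465 = 3

GCD = 3, x = -7, y = 5


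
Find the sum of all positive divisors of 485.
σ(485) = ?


Divisors of 485: 1, 5, 97, 485
Sum = 1 + 5 + 97 + 485 = 588

σ(485) = 588


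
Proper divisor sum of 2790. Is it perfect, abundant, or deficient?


Proper divisors: 1, 2, 3, 5, 6, 9, 10, 15, 18, 30, 31, 45, 62, 90, 93, 155, 186, 279, 310, 465, 558, 930, 1395
Sum = 1 + 2 + 3 + 5 + 6 + 9 + 10 + 15 + 18 + 30 + 31 + 45 + 62 + 90 + 93 + 155 + 186 + 279 + 310 + 465 + 558 + 930 + 1395 = 4698
4698 > 2790 → abundant

s(2790) = 4698 (abundant)


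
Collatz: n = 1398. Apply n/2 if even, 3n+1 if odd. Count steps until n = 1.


1398 → 699 → 2098 → 1049 → 3148 → 1574 → 787 → 2362 → 1181 → 3544 → 1772 → 886 → 443 → 1330 → 665 → 1996 → 998 → 499 → 1498 → 749 → 2248 → 1124 → 562 → 281 → 844 → 422 → 211 → 634 → 317 → 952 → 476 → 238 → 119 → 358 → 179 → 538 → 269 → 808 → 404 → 202 → 101 → 304 → 152 → 76 → 38 → 19 → 58 → 29 → 88 → 44 → 22 → 11 → 34 → 17 → 52 → 26 → 13 → 40 → 20 → 10 → 5 → 16 → 8 → 4 → 2 → 1
Total steps = 65

65 steps


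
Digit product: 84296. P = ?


8 × 4 × 2 × 9 × 6 = 3456


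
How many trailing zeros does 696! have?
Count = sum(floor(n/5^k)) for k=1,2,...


floor(696/5) = 139
floor(696/25) = 27
floor(696/125) = 5
floor(696/625) = 1
Total = 172

172 trailing zeros


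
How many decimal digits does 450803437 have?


450803437 has 9 digits in base 10
floor(log10(450803437)) + 1 = floor(8.6540) + 1 = 9

9 digits (base 10)


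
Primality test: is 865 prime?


865 / 5 = 173 (exact division)
865 is NOT prime.

No, 865 is not prime


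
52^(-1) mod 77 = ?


Use the extended Euclidean algorithm on (77, 52); each row r = 77*s + 52*t:
r=77, s=1, t=0
r=52, s=0, t=1
q=1: r=25, s=1, t=-1   [77*(1) + 52*(-1) = 25]
q=2: r=2, s=-2, t=3   [77*(-2) + 52*(3) = 2]
q=12: r=1, s=25, t=-37   [77*(25) + 52*(-37) = 1]
q=2: r=0, s=-52, t=77   [77*(-52) + 52*(77) = 0]
GCD = 1 with t = -37, so 52*(-37) ≡ 1 (mod 77)
Inverse = -37 mod 77 = 40
Check: 52 * 40 = 2080 ≡ 1 (mod 77)

52^(-1) ≡ 40 (mod 77)


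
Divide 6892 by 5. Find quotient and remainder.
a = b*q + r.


6892 = 5 * 1378 + 2
Check: 6890 + 2 = 6892

q = 1378, r = 2


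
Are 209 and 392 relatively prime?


Euclidean algorithm:
392 = 1 * 209 + 183
209 = 1 * 183 + 26
183 = 7 * 26 + 1
26 = 26 * 1 + 0
GCD(209, 392) = 1

Yes, coprime (GCD = 1)


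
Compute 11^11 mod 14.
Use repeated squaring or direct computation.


11^1 mod 14 = 11
11^2 mod 14 = 9
11^3 mod 14 = 1
11^4 mod 14 = 11
11^5 mod 14 = 9
11^6 mod 14 = 1
11^7 mod 14 = 11
11^8 mod 14 = 9
11^9 mod 14 = 1
11^10 mod 14 = 11
11^11 mod 14 = 9


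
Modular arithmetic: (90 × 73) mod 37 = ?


90 × 73 = 6570
6570 mod 37 = 21


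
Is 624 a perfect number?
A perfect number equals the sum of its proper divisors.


Proper divisors of 624: 1, 2, 3, 4, 6, 8, 12, 13, 16, 24, 26, 39, 48, 52, 78, 104, 156, 208, 312
Sum = 1 + 2 + 3 + 4 + 6 + 8 + 12 + 13 + 16 + 24 + 26 + 39 + 48 + 52 + 78 + 104 + 156 + 208 + 312 = 1112

No, 624 is not perfect (1112 ≠ 624)


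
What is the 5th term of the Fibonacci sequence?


Sequence: 1, 1, 2, 3, 5
F(5) = 5


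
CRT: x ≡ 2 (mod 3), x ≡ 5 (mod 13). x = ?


M = 3*13 = 39
M1 = M/3 = 13, M2 = M/13 = 3
M1^(-1) mod 3 = 1, M2^(-1) mod 13 = 9
x = 2*13*1 + 5*3*9 = 161
161 mod 39 = 5
Check: 5 mod 3 = 2 ✓, 5 mod 13 = 5 ✓

x ≡ 5 (mod 39)


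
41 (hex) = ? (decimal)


41 (base 16) = 65 (decimal)
65 (decimal) = 65 (base 10)


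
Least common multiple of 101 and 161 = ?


GCD(101, 161) = 1
LCM = 101*161/1 = 16261/1 = 16261

LCM = 16261


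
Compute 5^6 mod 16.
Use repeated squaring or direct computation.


5^1 mod 16 = 5
5^2 mod 16 = 9
5^3 mod 16 = 13
5^4 mod 16 = 1
5^5 mod 16 = 5
5^6 mod 16 = 9


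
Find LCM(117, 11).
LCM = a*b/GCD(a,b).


GCD(117, 11) = 1
LCM = 117*11/1 = 1287/1 = 1287

LCM = 1287


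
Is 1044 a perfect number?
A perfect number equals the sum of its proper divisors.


Proper divisors of 1044: 1, 2, 3, 4, 6, 9, 12, 18, 29, 36, 58, 87, 116, 174, 261, 348, 522
Sum = 1 + 2 + 3 + 4 + 6 + 9 + 12 + 18 + 29 + 36 + 58 + 87 + 116 + 174 + 261 + 348 + 522 = 1686

No, 1044 is not perfect (1686 ≠ 1044)


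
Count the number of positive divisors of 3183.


3183 = 3^1 × 1061^1
d(3183) = (1+1) × (1+1) = 4

4 divisors


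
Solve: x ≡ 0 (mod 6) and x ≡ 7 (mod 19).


M = 6*19 = 114
M1 = M/6 = 19, M2 = M/19 = 6
M1^(-1) mod 6 = 1, M2^(-1) mod 19 = 16
x = 0*19*1 + 7*6*16 = 672
672 mod 114 = 102
Check: 102 mod 6 = 0 ✓, 102 mod 19 = 7 ✓

x ≡ 102 (mod 114)


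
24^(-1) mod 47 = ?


Use the extended Euclidean algorithm on (47, 24); each row r = 47*s + 24*t:
r=47, s=1, t=0
r=24, s=0, t=1
q=1: r=23, s=1, t=-1   [47*(1) + 24*(-1) = 23]
q=1: r=1, s=-1, t=2   [47*(-1) + 24*(2) = 1]
q=23: r=0, s=24, t=-47   [47*(24) + 24*(-47) = 0]
GCD = 1 with t = 2, so 24*(2) ≡ 1 (mod 47)
Inverse = 2 mod 47 = 2
Check: 24 * 2 = 48 ≡ 1 (mod 47)

24^(-1) ≡ 2 (mod 47)


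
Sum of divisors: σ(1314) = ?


Divisors of 1314: 1, 2, 3, 6, 9, 18, 73, 146, 219, 438, 657, 1314
Sum = 1 + 2 + 3 + 6 + 9 + 18 + 73 + 146 + 219 + 438 + 657 + 1314 = 2886

σ(1314) = 2886


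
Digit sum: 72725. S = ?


7 + 2 + 7 + 2 + 5 = 23


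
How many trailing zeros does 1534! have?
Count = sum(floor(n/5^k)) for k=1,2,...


floor(1534/5) = 306
floor(1534/25) = 61
floor(1534/125) = 12
floor(1534/625) = 2
Total = 381

381 trailing zeros


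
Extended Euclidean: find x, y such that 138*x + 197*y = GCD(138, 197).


Tabular extended Euclidean (each row: r = 138*s + 197*t):
r=138, s=1, t=0
r=197, s=0, t=1
q=0: r=138, s=1, t=0   [138*(1) + 197*(0) = 138]
q=1: r=59, s=-1, t=1   [138*(-1) + 197*(1) = 59]
q=2: r=20, s=3, t=-2   [138*(3) + 197*(-2) = 20]
q=2: r=19, s=-7, t=5   [138*(-7) + 197*(5) = 19]
q=1: r=1, s=10, t=-7   [138*(10) + 197*(-7) = 1]
q=19: r=0, s=-197, t=138   [138*(-197) + 197*(138) = 0]
GCD = 1; from the row with r=1: x=10, y=-7
Check: 138*(10) + 197*(-7) = 1380 - 1379 = 1

GCD = 1, x = 10, y = -7


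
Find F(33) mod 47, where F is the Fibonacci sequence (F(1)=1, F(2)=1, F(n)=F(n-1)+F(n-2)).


F(k) mod 47 for k=1..33:
1, 1, 2, 3, 5, 8, 13, 21, 34, 8, 42, 3, 45, 1, 46, 0, 46, 46, 45, 44, 42, 39, 34, 26, 13, 39, 5, 44, 2, 46, 1, 0, 1
F(33) mod 47 = 1


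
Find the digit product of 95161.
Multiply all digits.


9 × 5 × 1 × 6 × 1 = 270


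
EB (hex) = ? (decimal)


EB (base 16) = 235 (decimal)
235 (decimal) = 235 (base 10)


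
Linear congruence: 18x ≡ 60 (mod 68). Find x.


GCD(18, 68) = 2 divides 60
Divide: 9x ≡ 30 (mod 34)
x ≡ 26 (mod 34)


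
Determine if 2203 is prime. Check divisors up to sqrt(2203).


Check divisors up to sqrt(2203) = 46.9361
No divisors found.
2203 is prime.

Yes, 2203 is prime


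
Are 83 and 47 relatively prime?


Euclidean algorithm:
83 = 1 * 47 + 36
47 = 1 * 36 + 11
36 = 3 * 11 + 3
11 = 3 * 3 + 2
3 = 1 * 2 + 1
2 = 2 * 1 + 0
GCD(83, 47) = 1

Yes, coprime (GCD = 1)


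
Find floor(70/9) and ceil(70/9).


70/9 = 7.7778
floor = 7
ceil = 8

floor = 7, ceil = 8


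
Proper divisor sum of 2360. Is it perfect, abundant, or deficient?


Proper divisors: 1, 2, 4, 5, 8, 10, 20, 40, 59, 118, 236, 295, 472, 590, 1180
Sum = 1 + 2 + 4 + 5 + 8 + 10 + 20 + 40 + 59 + 118 + 236 + 295 + 472 + 590 + 1180 = 3040
3040 > 2360 → abundant

s(2360) = 3040 (abundant)


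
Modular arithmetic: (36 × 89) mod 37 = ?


36 × 89 = 3204
3204 mod 37 = 22


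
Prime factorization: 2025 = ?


2025 / 3 = 675
675 / 3 = 225
225 / 3 = 75
75 / 3 = 25
25 / 5 = 5
5 / 5 = 1
2025 = 3^4 × 5^2


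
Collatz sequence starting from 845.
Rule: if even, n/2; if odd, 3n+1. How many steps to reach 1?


845 → 2536 → 1268 → 634 → 317 → 952 → 476 → 238 → 119 → 358 → 179 → 538 → 269 → 808 → 404 → 202 → 101 → 304 → 152 → 76 → 38 → 19 → 58 → 29 → 88 → 44 → 22 → 11 → 34 → 17 → 52 → 26 → 13 → 40 → 20 → 10 → 5 → 16 → 8 → 4 → 2 → 1
Total steps = 41

41 steps


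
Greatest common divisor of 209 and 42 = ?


209 = 4 * 42 + 41
42 = 1 * 41 + 1
41 = 41 * 1 + 0
GCD = 1


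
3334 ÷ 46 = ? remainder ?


3334 = 46 * 72 + 22
Check: 3312 + 22 = 3334

q = 72, r = 22


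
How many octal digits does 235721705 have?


235721705 in base 8 = 1603151751
Number of digits = 10

10 digits (base 8)


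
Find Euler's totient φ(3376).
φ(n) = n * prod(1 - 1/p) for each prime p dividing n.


3376 = 2^4 × 211
Prime factors: 2, 211
φ(3376) = 3376 × (1-1/2) × (1-1/211)
= 3376 × 1/2 × 210/211 = 1680

φ(3376) = 1680


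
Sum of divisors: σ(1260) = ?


Divisors of 1260: 1, 2, 3, 4, 5, 6, 7, 9, 10, 12, 14, 15, 18, 20, 21, 28, 30, 35, 36, 42, 45, 60, 63, 70, 84, 90, 105, 126, 140, 180, 210, 252, 315, 420, 630, 1260
Sum = 1 + 2 + 3 + 4 + 5 + 6 + 7 + 9 + 10 + 12 + 14 + 15 + 18 + 20 + 21 + 28 + 30 + 35 + 36 + 42 + 45 + 60 + 63 + 70 + 84 + 90 + 105 + 126 + 140 + 180 + 210 + 252 + 315 + 420 + 630 + 1260 = 4368

σ(1260) = 4368


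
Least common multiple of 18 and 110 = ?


GCD(18, 110) = 2
LCM = 18*110/2 = 1980/2 = 990

LCM = 990


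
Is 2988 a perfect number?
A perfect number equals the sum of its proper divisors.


Proper divisors of 2988: 1, 2, 3, 4, 6, 9, 12, 18, 36, 83, 166, 249, 332, 498, 747, 996, 1494
Sum = 1 + 2 + 3 + 4 + 6 + 9 + 12 + 18 + 36 + 83 + 166 + 249 + 332 + 498 + 747 + 996 + 1494 = 4656

No, 2988 is not perfect (4656 ≠ 2988)


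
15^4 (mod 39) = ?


15^1 mod 39 = 15
15^2 mod 39 = 30
15^3 mod 39 = 21
15^4 mod 39 = 3


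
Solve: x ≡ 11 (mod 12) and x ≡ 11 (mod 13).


M = 12*13 = 156
M1 = M/12 = 13, M2 = M/13 = 12
M1^(-1) mod 12 = 1, M2^(-1) mod 13 = 12
x = 11*13*1 + 11*12*12 = 1727
1727 mod 156 = 11
Check: 11 mod 12 = 11 ✓, 11 mod 13 = 11 ✓

x ≡ 11 (mod 156)


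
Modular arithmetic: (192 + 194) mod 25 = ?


192 + 194 = 386
386 mod 25 = 11


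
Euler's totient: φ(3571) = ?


3571 = 3571
Prime factors: 3571
φ(3571) = 3571 × (1-1/3571)
= 3571 × 3570/3571 = 3570

φ(3571) = 3570


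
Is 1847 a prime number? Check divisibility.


Check divisors up to sqrt(1847) = 42.9767
No divisors found.
1847 is prime.

Yes, 1847 is prime


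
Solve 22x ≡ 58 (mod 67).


GCD(22, 67) = 1, unique solution
a^(-1) mod 67 = 64
x = 64 * 58 mod 67 = 27

x ≡ 27 (mod 67)


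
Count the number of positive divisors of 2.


2 = 2^1
d(2) = (1+1) = 2

2 divisors


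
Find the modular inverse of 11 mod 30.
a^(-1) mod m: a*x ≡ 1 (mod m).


Use the extended Euclidean algorithm on (30, 11); each row r = 30*s + 11*t:
r=30, s=1, t=0
r=11, s=0, t=1
q=2: r=8, s=1, t=-2   [30*(1) + 11*(-2) = 8]
q=1: r=3, s=-1, t=3   [30*(-1) + 11*(3) = 3]
q=2: r=2, s=3, t=-8   [30*(3) + 11*(-8) = 2]
q=1: r=1, s=-4, t=11   [30*(-4) + 11*(11) = 1]
q=2: r=0, s=11, t=-30   [30*(11) + 11*(-30) = 0]
GCD = 1 with t = 11, so 11*(11) ≡ 1 (mod 30)
Inverse = 11 mod 30 = 11
Check: 11 * 11 = 121 ≡ 1 (mod 30)

11^(-1) ≡ 11 (mod 30)


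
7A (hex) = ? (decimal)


7A (base 16) = 122 (decimal)
122 (decimal) = 122 (base 10)


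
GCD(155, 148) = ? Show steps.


155 = 1 * 148 + 7
148 = 21 * 7 + 1
7 = 7 * 1 + 0
GCD = 1


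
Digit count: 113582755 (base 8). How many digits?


113582755 in base 8 = 661221243
Number of digits = 9

9 digits (base 8)


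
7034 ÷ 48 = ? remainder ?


7034 = 48 * 146 + 26
Check: 7008 + 26 = 7034

q = 146, r = 26


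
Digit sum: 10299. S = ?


1 + 0 + 2 + 9 + 9 = 21


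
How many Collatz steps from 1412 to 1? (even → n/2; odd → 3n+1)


1412 → 706 → 353 → 1060 → 530 → 265 → 796 → 398 → 199 → 598 → 299 → 898 → 449 → 1348 → 674 → 337 → 1012 → 506 → 253 → 760 → 380 → 190 → 95 → 286 → 143 → 430 → 215 → 646 → 323 → 970 → 485 → 1456 → 728 → 364 → 182 → 91 → 274 → 137 → 412 → 206 → 103 → 310 → 155 → 466 → 233 → 700 → 350 → 175 → 526 → 263 → 790 → 395 → 1186 → 593 → 1780 → 890 → 445 → 1336 → 668 → 334 → 167 → 502 → 251 → 754 → 377 → 1132 → 566 → 283 → 850 → 425 → 1276 → 638 → 319 → 958 → 479 → 1438 → 719 → 2158 → 1079 → 3238 → 1619 → 4858 → 2429 → 7288 → 3644 → 1822 → 911 → 2734 → 1367 → 4102 → 2051 → 6154 → 3077 → 9232 → 4616 → 2308 → 1154 → 577 → 1732 → 866 → 433 → 1300 → 650 → 325 → 976 → 488 → 244 → 122 → 61 → 184 → 92 → 46 → 23 → 70 → 35 → 106 → 53 → 160 → 80 → 40 → 20 → 10 → 5 → 16 → 8 → 4 → 2 → 1
Total steps = 127

127 steps


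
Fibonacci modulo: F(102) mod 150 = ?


F(k) mod 150 for k=1..102:
1, 1, 2, 3, 5, 8, 13, 21, 34, 55, 89, 144, 83, 77, 10, 87, 97, 34, 131, 15, 146, 11, 7, 18, 25, 43, 68, 111, 29, 140, 19, 9, 28, 37, 65, 102, 17, 119, 136, 105, 91, 46, 137, 33, 20, 53, 73, 126, 49, 25, 74, 99, 23, 122, 145, 117, 112, 79, 41, 120, 11, 131, 142, 123, 115, 88, 53, 141, 44, 35, 79, 114, 43, 7, 50, 57, 107, 14, 121, 135, 106, 91, 47, 138, 35, 23, 58, 81, 139, 70, 59, 129, 38, 17, 55, 72, 127, 49, 26, 75, 101, 26
F(102) mod 150 = 26


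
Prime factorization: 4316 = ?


4316 / 2 = 2158
2158 / 2 = 1079
1079 / 13 = 83
83 / 83 = 1
4316 = 2^2 × 13 × 83


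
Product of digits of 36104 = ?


3 × 6 × 1 × 0 × 4 = 0


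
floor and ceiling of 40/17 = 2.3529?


40/17 = 2.3529
floor = 2
ceil = 3

floor = 2, ceil = 3


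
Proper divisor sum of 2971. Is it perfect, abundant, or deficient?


Proper divisors: 1
Sum = 1 = 1
1 < 2971 → deficient

s(2971) = 1 (deficient)


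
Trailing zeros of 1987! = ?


floor(1987/5) = 397
floor(1987/25) = 79
floor(1987/125) = 15
floor(1987/625) = 3
Total = 494

494 trailing zeros


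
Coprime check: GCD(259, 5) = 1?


Euclidean algorithm:
259 = 51 * 5 + 4
5 = 1 * 4 + 1
4 = 4 * 1 + 0
GCD(259, 5) = 1

Yes, coprime (GCD = 1)


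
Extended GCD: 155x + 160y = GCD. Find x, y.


Tabular extended Euclidean (each row: r = 155*s + 160*t):
r=155, s=1, t=0
r=160, s=0, t=1
q=0: r=155, s=1, t=0   [155*(1) + 160*(0) = 155]
q=1: r=5, s=-1, t=1   [155*(-1) + 160*(1) = 5]
q=31: r=0, s=32, t=-31   [155*(32) + 160*(-31) = 0]
GCD = 5; from the row with r=5: x=-1, y=1
Check: 155*(-1) + 160*(1) = -155 + 160 = 5

GCD = 5, x = -1, y = 1


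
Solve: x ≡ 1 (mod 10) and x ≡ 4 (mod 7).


M = 10*7 = 70
M1 = M/10 = 7, M2 = M/7 = 10
M1^(-1) mod 10 = 3, M2^(-1) mod 7 = 5
x = 1*7*3 + 4*10*5 = 221
221 mod 70 = 11
Check: 11 mod 10 = 1 ✓, 11 mod 7 = 4 ✓

x ≡ 11 (mod 70)


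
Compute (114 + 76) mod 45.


114 + 76 = 190
190 mod 45 = 10


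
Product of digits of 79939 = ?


7 × 9 × 9 × 3 × 9 = 15309


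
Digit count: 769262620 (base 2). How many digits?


769262620 in base 2 = 101101110110100000010000011100
Number of digits = 30

30 digits (base 2)


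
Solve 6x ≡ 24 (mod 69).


GCD(6, 69) = 3 divides 24
Divide: 2x ≡ 8 (mod 23)
x ≡ 4 (mod 23)


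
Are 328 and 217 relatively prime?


Euclidean algorithm:
328 = 1 * 217 + 111
217 = 1 * 111 + 106
111 = 1 * 106 + 5
106 = 21 * 5 + 1
5 = 5 * 1 + 0
GCD(328, 217) = 1

Yes, coprime (GCD = 1)


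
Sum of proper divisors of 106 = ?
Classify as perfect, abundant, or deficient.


Proper divisors: 1, 2, 53
Sum = 1 + 2 + 53 = 56
56 < 106 → deficient

s(106) = 56 (deficient)


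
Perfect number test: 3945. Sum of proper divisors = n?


Proper divisors of 3945: 1, 3, 5, 15, 263, 789, 1315
Sum = 1 + 3 + 5 + 15 + 263 + 789 + 1315 = 2391

No, 3945 is not perfect (2391 ≠ 3945)


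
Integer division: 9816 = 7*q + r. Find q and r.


9816 = 7 * 1402 + 2
Check: 9814 + 2 = 9816

q = 1402, r = 2


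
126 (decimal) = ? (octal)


126 (base 10) = 126 (decimal)
126 (decimal) = 176 (base 8)


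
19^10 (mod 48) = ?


19^1 mod 48 = 19
19^2 mod 48 = 25
19^3 mod 48 = 43
19^4 mod 48 = 1
19^5 mod 48 = 19
19^6 mod 48 = 25
19^7 mod 48 = 43
19^8 mod 48 = 1
19^9 mod 48 = 19
19^10 mod 48 = 25


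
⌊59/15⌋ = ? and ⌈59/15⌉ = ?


59/15 = 3.9333
floor = 3
ceil = 4

floor = 3, ceil = 4


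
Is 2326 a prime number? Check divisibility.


2326 / 2 = 1163 (exact division)
2326 is NOT prime.

No, 2326 is not prime


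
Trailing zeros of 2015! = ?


floor(2015/5) = 403
floor(2015/25) = 80
floor(2015/125) = 16
floor(2015/625) = 3
Total = 502

502 trailing zeros


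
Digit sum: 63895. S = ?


6 + 3 + 8 + 9 + 5 = 31


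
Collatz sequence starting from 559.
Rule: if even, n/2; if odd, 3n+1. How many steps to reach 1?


559 → 1678 → 839 → 2518 → 1259 → 3778 → 1889 → 5668 → 2834 → 1417 → 4252 → 2126 → 1063 → 3190 → 1595 → 4786 → 2393 → 7180 → 3590 → 1795 → 5386 → 2693 → 8080 → 4040 → 2020 → 1010 → 505 → 1516 → 758 → 379 → 1138 → 569 → 1708 → 854 → 427 → 1282 → 641 → 1924 → 962 → 481 → 1444 → 722 → 361 → 1084 → 542 → 271 → 814 → 407 → 1222 → 611 → 1834 → 917 → 2752 → 1376 → 688 → 344 → 172 → 86 → 43 → 130 → 65 → 196 → 98 → 49 → 148 → 74 → 37 → 112 → 56 → 28 → 14 → 7 → 22 → 11 → 34 → 17 → 52 → 26 → 13 → 40 → 20 → 10 → 5 → 16 → 8 → 4 → 2 → 1
Total steps = 87

87 steps


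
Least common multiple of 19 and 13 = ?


GCD(19, 13) = 1
LCM = 19*13/1 = 247/1 = 247

LCM = 247


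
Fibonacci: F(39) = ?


Sequence: 1, 1, 2, 3, 5, 8, 13, 21, 34, 55, 89, 144, 233, 377, 610, 987, 1597, 2584, 4181, 6765, 10946, 17711, 28657, 46368, 75025, 121393, 196418, 317811, 514229, 832040, 1346269, 2178309, 3524578, 5702887, 9227465, 14930352, 24157817, 39088169, 63245986
F(39) = 63245986


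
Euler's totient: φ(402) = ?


402 = 2 × 3 × 67
Prime factors: 2, 3, 67
φ(402) = 402 × (1-1/2) × (1-1/3) × (1-1/67)
= 402 × 1/2 × 2/3 × 66/67 = 132

φ(402) = 132


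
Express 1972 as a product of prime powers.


1972 / 2 = 986
986 / 2 = 493
493 / 17 = 29
29 / 29 = 1
1972 = 2^2 × 17 × 29


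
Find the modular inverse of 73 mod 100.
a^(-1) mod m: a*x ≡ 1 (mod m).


Use the extended Euclidean algorithm on (100, 73); each row r = 100*s + 73*t:
r=100, s=1, t=0
r=73, s=0, t=1
q=1: r=27, s=1, t=-1   [100*(1) + 73*(-1) = 27]
q=2: r=19, s=-2, t=3   [100*(-2) + 73*(3) = 19]
q=1: r=8, s=3, t=-4   [100*(3) + 73*(-4) = 8]
q=2: r=3, s=-8, t=11   [100*(-8) + 73*(11) = 3]
q=2: r=2, s=19, t=-26   [100*(19) + 73*(-26) = 2]
q=1: r=1, s=-27, t=37   [100*(-27) + 73*(37) = 1]
q=2: r=0, s=73, t=-100   [100*(73) + 73*(-100) = 0]
GCD = 1 with t = 37, so 73*(37) ≡ 1 (mod 100)
Inverse = 37 mod 100 = 37
Check: 73 * 37 = 2701 ≡ 1 (mod 100)

73^(-1) ≡ 37 (mod 100)


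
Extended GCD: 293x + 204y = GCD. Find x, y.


Tabular extended Euclidean (each row: r = 293*s + 204*t):
r=293, s=1, t=0
r=204, s=0, t=1
q=1: r=89, s=1, t=-1   [293*(1) + 204*(-1) = 89]
q=2: r=26, s=-2, t=3   [293*(-2) + 204*(3) = 26]
q=3: r=11, s=7, t=-10   [293*(7) + 204*(-10) = 11]
q=2: r=4, s=-16, t=23   [293*(-16) + 204*(23) = 4]
q=2: r=3, s=39, t=-56   [293*(39) + 204*(-56) = 3]
q=1: r=1, s=-55, t=79   [293*(-55) + 204*(79) = 1]
q=3: r=0, s=204, t=-293   [293*(204) + 204*(-293) = 0]
GCD = 1; from the row with r=1: x=-55, y=79
Check: 293*(-55) + 204*(79) = -16115 + 16116 = 1

GCD = 1, x = -55, y = 79


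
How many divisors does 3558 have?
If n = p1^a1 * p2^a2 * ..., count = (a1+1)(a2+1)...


3558 = 2^1 × 3^1 × 593^1
d(3558) = (1+1) × (1+1) × (1+1) = 8

8 divisors


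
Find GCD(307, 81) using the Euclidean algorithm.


307 = 3 * 81 + 64
81 = 1 * 64 + 17
64 = 3 * 17 + 13
17 = 1 * 13 + 4
13 = 3 * 4 + 1
4 = 4 * 1 + 0
GCD = 1


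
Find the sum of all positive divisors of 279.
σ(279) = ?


Divisors of 279: 1, 3, 9, 31, 93, 279
Sum = 1 + 3 + 9 + 31 + 93 + 279 = 416

σ(279) = 416


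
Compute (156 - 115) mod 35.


156 - 115 = 41
41 mod 35 = 6


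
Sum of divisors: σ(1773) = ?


Divisors of 1773: 1, 3, 9, 197, 591, 1773
Sum = 1 + 3 + 9 + 197 + 591 + 1773 = 2574

σ(1773) = 2574


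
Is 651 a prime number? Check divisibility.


651 / 3 = 217 (exact division)
651 is NOT prime.

No, 651 is not prime


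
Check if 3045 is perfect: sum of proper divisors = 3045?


Proper divisors of 3045: 1, 3, 5, 7, 15, 21, 29, 35, 87, 105, 145, 203, 435, 609, 1015
Sum = 1 + 3 + 5 + 7 + 15 + 21 + 29 + 35 + 87 + 105 + 145 + 203 + 435 + 609 + 1015 = 2715

No, 3045 is not perfect (2715 ≠ 3045)


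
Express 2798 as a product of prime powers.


2798 / 2 = 1399
1399 / 1399 = 1
2798 = 2 × 1399


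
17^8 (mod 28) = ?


17^1 mod 28 = 17
17^2 mod 28 = 9
17^3 mod 28 = 13
17^4 mod 28 = 25
17^5 mod 28 = 5
17^6 mod 28 = 1
17^7 mod 28 = 17
17^8 mod 28 = 9


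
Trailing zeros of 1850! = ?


floor(1850/5) = 370
floor(1850/25) = 74
floor(1850/125) = 14
floor(1850/625) = 2
Total = 460

460 trailing zeros


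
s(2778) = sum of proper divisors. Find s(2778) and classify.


Proper divisors: 1, 2, 3, 6, 463, 926, 1389
Sum = 1 + 2 + 3 + 6 + 463 + 926 + 1389 = 2790
2790 > 2778 → abundant

s(2778) = 2790 (abundant)


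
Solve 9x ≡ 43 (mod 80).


GCD(9, 80) = 1, unique solution
a^(-1) mod 80 = 9
x = 9 * 43 mod 80 = 67

x ≡ 67 (mod 80)


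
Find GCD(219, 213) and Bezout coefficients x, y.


Tabular extended Euclidean (each row: r = 219*s + 213*t):
r=219, s=1, t=0
r=213, s=0, t=1
q=1: r=6, s=1, t=-1   [219*(1) + 213*(-1) = 6]
q=35: r=3, s=-35, t=36   [219*(-35) + 213*(36) = 3]
q=2: r=0, s=71, t=-73   [219*(71) + 213*(-73) = 0]
GCD = 3; from the row with r=3: x=-35, y=36
Check: 219*(-35) + 213*(36) = -7665 + 7668 = 3

GCD = 3, x = -35, y = 36


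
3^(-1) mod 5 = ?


Use the extended Euclidean algorithm on (5, 3); each row r = 5*s + 3*t:
r=5, s=1, t=0
r=3, s=0, t=1
q=1: r=2, s=1, t=-1   [5*(1) + 3*(-1) = 2]
q=1: r=1, s=-1, t=2   [5*(-1) + 3*(2) = 1]
q=2: r=0, s=3, t=-5   [5*(3) + 3*(-5) = 0]
GCD = 1 with t = 2, so 3*(2) ≡ 1 (mod 5)
Inverse = 2 mod 5 = 2
Check: 3 * 2 = 6 ≡ 1 (mod 5)

3^(-1) ≡ 2 (mod 5)


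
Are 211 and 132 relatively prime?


Euclidean algorithm:
211 = 1 * 132 + 79
132 = 1 * 79 + 53
79 = 1 * 53 + 26
53 = 2 * 26 + 1
26 = 26 * 1 + 0
GCD(211, 132) = 1

Yes, coprime (GCD = 1)


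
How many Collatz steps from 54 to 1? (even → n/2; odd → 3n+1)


54 → 27 → 82 → 41 → 124 → 62 → 31 → 94 → 47 → 142 → 71 → 214 → 107 → 322 → 161 → 484 → 242 → 121 → 364 → 182 → 91 → 274 → 137 → 412 → 206 → 103 → 310 → 155 → 466 → 233 → 700 → 350 → 175 → 526 → 263 → 790 → 395 → 1186 → 593 → 1780 → 890 → 445 → 1336 → 668 → 334 → 167 → 502 → 251 → 754 → 377 → 1132 → 566 → 283 → 850 → 425 → 1276 → 638 → 319 → 958 → 479 → 1438 → 719 → 2158 → 1079 → 3238 → 1619 → 4858 → 2429 → 7288 → 3644 → 1822 → 911 → 2734 → 1367 → 4102 → 2051 → 6154 → 3077 → 9232 → 4616 → 2308 → 1154 → 577 → 1732 → 866 → 433 → 1300 → 650 → 325 → 976 → 488 → 244 → 122 → 61 → 184 → 92 → 46 → 23 → 70 → 35 → 106 → 53 → 160 → 80 → 40 → 20 → 10 → 5 → 16 → 8 → 4 → 2 → 1
Total steps = 112

112 steps


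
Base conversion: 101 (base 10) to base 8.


101 (base 10) = 101 (decimal)
101 (decimal) = 145 (base 8)


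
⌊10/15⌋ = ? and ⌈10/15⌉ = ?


10/15 = 0.6667
floor = 0
ceil = 1

floor = 0, ceil = 1


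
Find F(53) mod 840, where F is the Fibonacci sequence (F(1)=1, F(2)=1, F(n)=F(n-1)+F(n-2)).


F(k) mod 840 for k=1..53:
1, 1, 2, 3, 5, 8, 13, 21, 34, 55, 89, 144, 233, 377, 610, 147, 757, 64, 821, 45, 26, 71, 97, 168, 265, 433, 698, 291, 149, 440, 589, 189, 778, 127, 65, 192, 257, 449, 706, 315, 181, 496, 677, 333, 170, 503, 673, 336, 169, 505, 674, 339, 173
F(53) mod 840 = 173


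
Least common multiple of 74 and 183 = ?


GCD(74, 183) = 1
LCM = 74*183/1 = 13542/1 = 13542

LCM = 13542


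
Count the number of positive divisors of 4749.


4749 = 3^1 × 1583^1
d(4749) = (1+1) × (1+1) = 4

4 divisors


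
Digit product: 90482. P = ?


9 × 0 × 4 × 8 × 2 = 0


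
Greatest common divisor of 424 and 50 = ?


424 = 8 * 50 + 24
50 = 2 * 24 + 2
24 = 12 * 2 + 0
GCD = 2


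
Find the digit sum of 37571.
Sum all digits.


3 + 7 + 5 + 7 + 1 = 23


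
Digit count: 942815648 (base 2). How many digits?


942815648 in base 2 = 111000001100100011100110100000
Number of digits = 30

30 digits (base 2)


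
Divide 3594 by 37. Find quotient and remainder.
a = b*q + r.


3594 = 37 * 97 + 5
Check: 3589 + 5 = 3594

q = 97, r = 5


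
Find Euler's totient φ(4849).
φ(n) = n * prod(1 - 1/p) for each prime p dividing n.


4849 = 13 × 373
Prime factors: 13, 373
φ(4849) = 4849 × (1-1/13) × (1-1/373)
= 4849 × 12/13 × 372/373 = 4464

φ(4849) = 4464


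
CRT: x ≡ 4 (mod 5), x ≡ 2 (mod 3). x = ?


M = 5*3 = 15
M1 = M/5 = 3, M2 = M/3 = 5
M1^(-1) mod 5 = 2, M2^(-1) mod 3 = 2
x = 4*3*2 + 2*5*2 = 44
44 mod 15 = 14
Check: 14 mod 5 = 4 ✓, 14 mod 3 = 2 ✓

x ≡ 14 (mod 15)


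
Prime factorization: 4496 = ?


4496 / 2 = 2248
2248 / 2 = 1124
1124 / 2 = 562
562 / 2 = 281
281 / 281 = 1
4496 = 2^4 × 281


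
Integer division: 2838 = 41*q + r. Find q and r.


2838 = 41 * 69 + 9
Check: 2829 + 9 = 2838

q = 69, r = 9


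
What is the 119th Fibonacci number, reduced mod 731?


F(k) mod 731 for k=1..119:
1, 1, 2, 3, 5, 8, 13, 21, 34, 55, 89, 144, 233, 377, 610, 256, 135, 391, 526, 186, 712, 167, 148, 315, 463, 47, 510, 557, 336, 162, 498, 660, 427, 356, 52, 408, 460, 137, 597, 3, 600, 603, 472, 344, 85, 429, 514, 212, 726, 207, 202, 409, 611, 289, 169, 458, 627, 354, 250, 604, 123, 727, 119, 115, 234, 349, 583, 201, 53, 254, 307, 561, 137, 698, 104, 71, 175, 246, 421, 667, 357, 293, 650, 212, 131, 343, 474, 86, 560, 646, 475, 390, 134, 524, 658, 451, 378, 98, 476, 574, 319, 162, 481, 643, 393, 305, 698, 272, 239, 511, 19, 530, 549, 348, 166, 514, 680, 463, 412
F(119) mod 731 = 412


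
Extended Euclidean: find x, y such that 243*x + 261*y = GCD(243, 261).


Tabular extended Euclidean (each row: r = 243*s + 261*t):
r=243, s=1, t=0
r=261, s=0, t=1
q=0: r=243, s=1, t=0   [243*(1) + 261*(0) = 243]
q=1: r=18, s=-1, t=1   [243*(-1) + 261*(1) = 18]
q=13: r=9, s=14, t=-13   [243*(14) + 261*(-13) = 9]
q=2: r=0, s=-29, t=27   [243*(-29) + 261*(27) = 0]
GCD = 9; from the row with r=9: x=14, y=-13
Check: 243*(14) + 261*(-13) = 3402 - 3393 = 9

GCD = 9, x = 14, y = -13


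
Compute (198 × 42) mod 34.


198 × 42 = 8316
8316 mod 34 = 20


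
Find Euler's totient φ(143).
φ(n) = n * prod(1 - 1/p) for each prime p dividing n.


143 = 11 × 13
Prime factors: 11, 13
φ(143) = 143 × (1-1/11) × (1-1/13)
= 143 × 10/11 × 12/13 = 120

φ(143) = 120


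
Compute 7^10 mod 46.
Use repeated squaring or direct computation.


7^1 mod 46 = 7
7^2 mod 46 = 3
7^3 mod 46 = 21
7^4 mod 46 = 9
7^5 mod 46 = 17
7^6 mod 46 = 27
7^7 mod 46 = 5
7^8 mod 46 = 35
7^9 mod 46 = 15
7^10 mod 46 = 13


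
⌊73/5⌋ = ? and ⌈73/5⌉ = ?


73/5 = 14.6000
floor = 14
ceil = 15

floor = 14, ceil = 15


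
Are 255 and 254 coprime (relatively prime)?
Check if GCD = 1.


Euclidean algorithm:
255 = 1 * 254 + 1
254 = 254 * 1 + 0
GCD(255, 254) = 1

Yes, coprime (GCD = 1)


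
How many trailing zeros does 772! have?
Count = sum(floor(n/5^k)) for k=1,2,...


floor(772/5) = 154
floor(772/25) = 30
floor(772/125) = 6
floor(772/625) = 1
Total = 191

191 trailing zeros


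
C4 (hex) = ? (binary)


C4 (base 16) = 196 (decimal)
196 (decimal) = 11000100 (base 2)


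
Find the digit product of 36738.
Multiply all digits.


3 × 6 × 7 × 3 × 8 = 3024


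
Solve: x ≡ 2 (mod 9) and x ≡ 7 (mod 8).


M = 9*8 = 72
M1 = M/9 = 8, M2 = M/8 = 9
M1^(-1) mod 9 = 8, M2^(-1) mod 8 = 1
x = 2*8*8 + 7*9*1 = 191
191 mod 72 = 47
Check: 47 mod 9 = 2 ✓, 47 mod 8 = 7 ✓

x ≡ 47 (mod 72)


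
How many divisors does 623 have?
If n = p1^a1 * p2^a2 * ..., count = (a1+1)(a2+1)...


623 = 7^1 × 89^1
d(623) = (1+1) × (1+1) = 4

4 divisors


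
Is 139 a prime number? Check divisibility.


Check divisors up to sqrt(139) = 11.7898
No divisors found.
139 is prime.

Yes, 139 is prime


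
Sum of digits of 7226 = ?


7 + 2 + 2 + 6 = 17


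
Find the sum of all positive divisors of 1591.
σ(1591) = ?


Divisors of 1591: 1, 37, 43, 1591
Sum = 1 + 37 + 43 + 1591 = 1672

σ(1591) = 1672


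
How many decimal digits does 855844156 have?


855844156 has 9 digits in base 10
floor(log10(855844156)) + 1 = floor(8.9324) + 1 = 9

9 digits (base 10)


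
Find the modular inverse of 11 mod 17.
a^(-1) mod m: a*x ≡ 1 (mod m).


Use the extended Euclidean algorithm on (17, 11); each row r = 17*s + 11*t:
r=17, s=1, t=0
r=11, s=0, t=1
q=1: r=6, s=1, t=-1   [17*(1) + 11*(-1) = 6]
q=1: r=5, s=-1, t=2   [17*(-1) + 11*(2) = 5]
q=1: r=1, s=2, t=-3   [17*(2) + 11*(-3) = 1]
q=5: r=0, s=-11, t=17   [17*(-11) + 11*(17) = 0]
GCD = 1 with t = -3, so 11*(-3) ≡ 1 (mod 17)
Inverse = -3 mod 17 = 14
Check: 11 * 14 = 154 ≡ 1 (mod 17)

11^(-1) ≡ 14 (mod 17)


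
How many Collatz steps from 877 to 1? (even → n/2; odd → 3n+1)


877 → 2632 → 1316 → 658 → 329 → 988 → 494 → 247 → 742 → 371 → 1114 → 557 → 1672 → 836 → 418 → 209 → 628 → 314 → 157 → 472 → 236 → 118 → 59 → 178 → 89 → 268 → 134 → 67 → 202 → 101 → 304 → 152 → 76 → 38 → 19 → 58 → 29 → 88 → 44 → 22 → 11 → 34 → 17 → 52 → 26 → 13 → 40 → 20 → 10 → 5 → 16 → 8 → 4 → 2 → 1
Total steps = 54

54 steps


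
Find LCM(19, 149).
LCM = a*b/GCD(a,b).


GCD(19, 149) = 1
LCM = 19*149/1 = 2831/1 = 2831

LCM = 2831


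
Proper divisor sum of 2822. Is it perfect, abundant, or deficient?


Proper divisors: 1, 2, 17, 34, 83, 166, 1411
Sum = 1 + 2 + 17 + 34 + 83 + 166 + 1411 = 1714
1714 < 2822 → deficient

s(2822) = 1714 (deficient)


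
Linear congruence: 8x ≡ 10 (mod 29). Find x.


GCD(8, 29) = 1, unique solution
a^(-1) mod 29 = 11
x = 11 * 10 mod 29 = 23

x ≡ 23 (mod 29)


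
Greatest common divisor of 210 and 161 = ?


210 = 1 * 161 + 49
161 = 3 * 49 + 14
49 = 3 * 14 + 7
14 = 2 * 7 + 0
GCD = 7


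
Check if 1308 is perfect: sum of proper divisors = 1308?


Proper divisors of 1308: 1, 2, 3, 4, 6, 12, 109, 218, 327, 436, 654
Sum = 1 + 2 + 3 + 4 + 6 + 12 + 109 + 218 + 327 + 436 + 654 = 1772

No, 1308 is not perfect (1772 ≠ 1308)


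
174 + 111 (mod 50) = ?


174 + 111 = 285
285 mod 50 = 35


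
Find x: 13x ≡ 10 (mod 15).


GCD(13, 15) = 1, unique solution
a^(-1) mod 15 = 7
x = 7 * 10 mod 15 = 10

x ≡ 10 (mod 15)


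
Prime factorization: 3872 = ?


3872 / 2 = 1936
1936 / 2 = 968
968 / 2 = 484
484 / 2 = 242
242 / 2 = 121
121 / 11 = 11
11 / 11 = 1
3872 = 2^5 × 11^2


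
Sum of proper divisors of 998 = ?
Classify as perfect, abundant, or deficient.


Proper divisors: 1, 2, 499
Sum = 1 + 2 + 499 = 502
502 < 998 → deficient

s(998) = 502 (deficient)


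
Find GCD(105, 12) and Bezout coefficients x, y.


Tabular extended Euclidean (each row: r = 105*s + 12*t):
r=105, s=1, t=0
r=12, s=0, t=1
q=8: r=9, s=1, t=-8   [105*(1) + 12*(-8) = 9]
q=1: r=3, s=-1, t=9   [105*(-1) + 12*(9) = 3]
q=3: r=0, s=4, t=-35   [105*(4) + 12*(-35) = 0]
GCD = 3; from the row with r=3: x=-1, y=9
Check: 105*(-1) + 12*(9) = -105 + 108 = 3

GCD = 3, x = -1, y = 9


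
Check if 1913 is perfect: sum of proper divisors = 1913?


Proper divisors of 1913: 1
Sum = 1 = 1

No, 1913 is not perfect (1 ≠ 1913)


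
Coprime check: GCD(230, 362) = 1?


Euclidean algorithm:
362 = 1 * 230 + 132
230 = 1 * 132 + 98
132 = 1 * 98 + 34
98 = 2 * 34 + 30
34 = 1 * 30 + 4
30 = 7 * 4 + 2
4 = 2 * 2 + 0
GCD(230, 362) = 2

No, not coprime (GCD = 2)


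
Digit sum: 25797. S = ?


2 + 5 + 7 + 9 + 7 = 30


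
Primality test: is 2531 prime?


Check divisors up to sqrt(2531) = 50.3090
No divisors found.
2531 is prime.

Yes, 2531 is prime


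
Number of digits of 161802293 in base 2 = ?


161802293 in base 2 = 1001101001001110100000110101
Number of digits = 28

28 digits (base 2)


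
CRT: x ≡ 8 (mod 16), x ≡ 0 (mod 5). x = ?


M = 16*5 = 80
M1 = M/16 = 5, M2 = M/5 = 16
M1^(-1) mod 16 = 13, M2^(-1) mod 5 = 1
x = 8*5*13 + 0*16*1 = 520
520 mod 80 = 40
Check: 40 mod 16 = 8 ✓, 40 mod 5 = 0 ✓

x ≡ 40 (mod 80)


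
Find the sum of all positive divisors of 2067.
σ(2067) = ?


Divisors of 2067: 1, 3, 13, 39, 53, 159, 689, 2067
Sum = 1 + 3 + 13 + 39 + 53 + 159 + 689 + 2067 = 3024

σ(2067) = 3024


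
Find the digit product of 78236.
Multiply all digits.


7 × 8 × 2 × 3 × 6 = 2016


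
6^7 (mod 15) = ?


6^1 mod 15 = 6
6^2 mod 15 = 6
6^3 mod 15 = 6
6^4 mod 15 = 6
6^5 mod 15 = 6
6^6 mod 15 = 6
6^7 mod 15 = 6


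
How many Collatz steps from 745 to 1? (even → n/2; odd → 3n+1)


745 → 2236 → 1118 → 559 → 1678 → 839 → 2518 → 1259 → 3778 → 1889 → 5668 → 2834 → 1417 → 4252 → 2126 → 1063 → 3190 → 1595 → 4786 → 2393 → 7180 → 3590 → 1795 → 5386 → 2693 → 8080 → 4040 → 2020 → 1010 → 505 → 1516 → 758 → 379 → 1138 → 569 → 1708 → 854 → 427 → 1282 → 641 → 1924 → 962 → 481 → 1444 → 722 → 361 → 1084 → 542 → 271 → 814 → 407 → 1222 → 611 → 1834 → 917 → 2752 → 1376 → 688 → 344 → 172 → 86 → 43 → 130 → 65 → 196 → 98 → 49 → 148 → 74 → 37 → 112 → 56 → 28 → 14 → 7 → 22 → 11 → 34 → 17 → 52 → 26 → 13 → 40 → 20 → 10 → 5 → 16 → 8 → 4 → 2 → 1
Total steps = 90

90 steps


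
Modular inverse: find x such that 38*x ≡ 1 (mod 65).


Use the extended Euclidean algorithm on (65, 38); each row r = 65*s + 38*t:
r=65, s=1, t=0
r=38, s=0, t=1
q=1: r=27, s=1, t=-1   [65*(1) + 38*(-1) = 27]
q=1: r=11, s=-1, t=2   [65*(-1) + 38*(2) = 11]
q=2: r=5, s=3, t=-5   [65*(3) + 38*(-5) = 5]
q=2: r=1, s=-7, t=12   [65*(-7) + 38*(12) = 1]
q=5: r=0, s=38, t=-65   [65*(38) + 38*(-65) = 0]
GCD = 1 with t = 12, so 38*(12) ≡ 1 (mod 65)
Inverse = 12 mod 65 = 12
Check: 38 * 12 = 456 ≡ 1 (mod 65)

38^(-1) ≡ 12 (mod 65)


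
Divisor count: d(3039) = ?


3039 = 3^1 × 1013^1
d(3039) = (1+1) × (1+1) = 4

4 divisors


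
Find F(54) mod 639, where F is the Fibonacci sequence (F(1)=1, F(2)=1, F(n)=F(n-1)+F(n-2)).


F(k) mod 639 for k=1..54:
1, 1, 2, 3, 5, 8, 13, 21, 34, 55, 89, 144, 233, 377, 610, 348, 319, 28, 347, 375, 83, 458, 541, 360, 262, 622, 245, 228, 473, 62, 535, 597, 493, 451, 305, 117, 422, 539, 322, 222, 544, 127, 32, 159, 191, 350, 541, 252, 154, 406, 560, 327, 248, 575
F(54) mod 639 = 575


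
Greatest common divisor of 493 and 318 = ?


493 = 1 * 318 + 175
318 = 1 * 175 + 143
175 = 1 * 143 + 32
143 = 4 * 32 + 15
32 = 2 * 15 + 2
15 = 7 * 2 + 1
2 = 2 * 1 + 0
GCD = 1
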